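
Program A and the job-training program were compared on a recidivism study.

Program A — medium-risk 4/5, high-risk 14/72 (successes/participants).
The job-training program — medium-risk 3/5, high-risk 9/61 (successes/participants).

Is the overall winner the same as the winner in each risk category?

Medium-risk: Program A 4/5 = 80.0%, the job-training program 3/5 = 60.0% → Program A
High-risk: Program A 14/72 = 19.4%, the job-training program 9/61 = 14.8% → Program A
Overall: Program A 18/77 = 23.4%, the job-training program 12/66 = 18.2% → Program A
Program A wins overall and in every risk group — no reversal.

Yes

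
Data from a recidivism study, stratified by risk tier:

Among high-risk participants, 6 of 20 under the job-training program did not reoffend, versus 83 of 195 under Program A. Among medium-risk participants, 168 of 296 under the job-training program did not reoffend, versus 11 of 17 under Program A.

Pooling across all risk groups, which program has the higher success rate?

High-risk: the job-training program 6/20 = 30.0%, Program A 83/195 = 42.6% → Program A
Medium-risk: the job-training program 168/296 = 56.8%, Program A 11/17 = 64.7% → Program A
Overall: the job-training program 174/316 = 55.1%, Program A 94/212 = 44.3% → the job-training program
(Program A wins every risk group but the job-training program wins overall — Program A's participants skew toward the low-rate high-risk group.)

the job-training program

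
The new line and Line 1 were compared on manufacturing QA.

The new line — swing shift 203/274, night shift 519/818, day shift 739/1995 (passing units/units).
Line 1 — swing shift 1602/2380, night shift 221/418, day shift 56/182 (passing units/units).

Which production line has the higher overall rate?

Line 1

Swing shift: the new line 203/274 = 74.1%, Line 1 1602/2380 = 67.3% → the new line
Night shift: the new line 519/818 = 63.4%, Line 1 221/418 = 52.9% → the new line
Day shift: the new line 739/1995 = 37.0%, Line 1 56/182 = 30.8% → the new line
Overall: the new line 1461/3087 = 47.3%, Line 1 1879/2980 = 63.1% → Line 1
(The new line wins every shift group but Line 1 wins overall — the new line's units skew toward the low-rate day shift group.)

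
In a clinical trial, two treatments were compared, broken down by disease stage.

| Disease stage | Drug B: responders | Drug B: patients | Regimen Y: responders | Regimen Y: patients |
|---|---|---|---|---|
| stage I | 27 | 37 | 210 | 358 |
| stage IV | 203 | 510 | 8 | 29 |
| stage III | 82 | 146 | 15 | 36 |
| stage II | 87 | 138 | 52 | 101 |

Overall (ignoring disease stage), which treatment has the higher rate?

Regimen Y

Stage I: Drug B 27/37 = 73.0%, Regimen Y 210/358 = 58.7% → Drug B
Stage IV: Drug B 203/510 = 39.8%, Regimen Y 8/29 = 27.6% → Drug B
Stage III: Drug B 82/146 = 56.2%, Regimen Y 15/36 = 41.7% → Drug B
Stage II: Drug B 87/138 = 63.0%, Regimen Y 52/101 = 51.5% → Drug B
Overall: Drug B 399/831 = 48.0%, Regimen Y 285/524 = 54.4% → Regimen Y
(Drug B wins every disease group but Regimen Y wins overall — Drug B's patients skew toward the low-rate stage IV group.)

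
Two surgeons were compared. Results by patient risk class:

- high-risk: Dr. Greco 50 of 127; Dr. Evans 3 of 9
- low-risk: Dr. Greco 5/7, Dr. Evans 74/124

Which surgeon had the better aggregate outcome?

High-risk: Dr. Greco 50/127 = 39.4%, Dr. Evans 3/9 = 33.3% → Dr. Greco
Low-risk: Dr. Greco 5/7 = 71.4%, Dr. Evans 74/124 = 59.7% → Dr. Greco
Overall: Dr. Greco 55/134 = 41.0%, Dr. Evans 77/133 = 57.9% → Dr. Evans
(Dr. Greco wins every patient risk group but Dr. Evans wins overall — Dr. Greco's operations skew toward the low-rate high-risk group.)

Dr. Evans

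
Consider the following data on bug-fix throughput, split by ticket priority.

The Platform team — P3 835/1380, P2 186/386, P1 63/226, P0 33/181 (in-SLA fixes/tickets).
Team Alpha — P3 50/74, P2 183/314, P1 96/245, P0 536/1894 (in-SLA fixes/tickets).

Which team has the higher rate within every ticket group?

P3: the Platform team 835/1380 = 60.5%, Team Alpha 50/74 = 67.6% → Team Alpha
P2: the Platform team 186/386 = 48.2%, Team Alpha 183/314 = 58.3% → Team Alpha
P1: the Platform team 63/226 = 27.9%, Team Alpha 96/245 = 39.2% → Team Alpha
P0: the Platform team 33/181 = 18.2%, Team Alpha 536/1894 = 28.3% → Team Alpha
Team Alpha has the higher rate in all 4 groups.

Team Alpha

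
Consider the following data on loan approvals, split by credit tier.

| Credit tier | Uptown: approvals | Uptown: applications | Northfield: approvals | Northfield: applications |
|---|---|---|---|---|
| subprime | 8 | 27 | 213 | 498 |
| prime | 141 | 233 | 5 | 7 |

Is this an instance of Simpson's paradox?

Yes

Subprime: Uptown 8/27 = 29.6%, Northfield 213/498 = 42.8% → Northfield
Prime: Uptown 141/233 = 60.5%, Northfield 5/7 = 71.4% → Northfield
Overall: Uptown 149/260 = 57.3%, Northfield 218/505 = 43.2% → Uptown
Northfield wins each credit group but Uptown wins overall — the comparison reverses. Northfield's applications skew toward subprime, which has a lower base rate.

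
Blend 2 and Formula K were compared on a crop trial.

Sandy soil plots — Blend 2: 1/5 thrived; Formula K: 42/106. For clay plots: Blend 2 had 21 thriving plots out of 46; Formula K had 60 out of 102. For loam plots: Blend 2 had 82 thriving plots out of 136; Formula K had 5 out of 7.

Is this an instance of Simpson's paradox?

Yes

Sandy soil: Blend 2 1/5 = 20.0%, Formula K 42/106 = 39.6% → Formula K
Clay: Blend 2 21/46 = 45.7%, Formula K 60/102 = 58.8% → Formula K
Loam: Blend 2 82/136 = 60.3%, Formula K 5/7 = 71.4% → Formula K
Overall: Blend 2 104/187 = 55.6%, Formula K 107/215 = 49.8% → Blend 2
Formula K wins each soil group but Blend 2 wins overall — the comparison reverses. Formula K's plots skew toward sandy soil, which has a lower base rate.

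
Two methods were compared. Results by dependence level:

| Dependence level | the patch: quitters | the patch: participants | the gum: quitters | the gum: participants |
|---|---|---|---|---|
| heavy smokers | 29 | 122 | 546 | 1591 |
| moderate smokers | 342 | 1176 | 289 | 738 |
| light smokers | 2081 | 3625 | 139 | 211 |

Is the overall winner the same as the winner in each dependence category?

No

Heavy smokers: the patch 29/122 = 23.8%, the gum 546/1591 = 34.3% → the gum
Moderate smokers: the patch 342/1176 = 29.1%, the gum 289/738 = 39.2% → the gum
Light smokers: the patch 2081/3625 = 57.4%, the gum 139/211 = 65.9% → the gum
Overall: the patch 2452/4923 = 49.8%, the gum 974/2540 = 38.3% → the patch
The gum wins each dependence group but the patch wins overall — the comparison reverses. The gum's participants skew toward heavy smokers, which has a lower base rate.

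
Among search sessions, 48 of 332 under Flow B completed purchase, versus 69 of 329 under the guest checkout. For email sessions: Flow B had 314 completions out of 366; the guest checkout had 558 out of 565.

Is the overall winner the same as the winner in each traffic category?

Yes

Search: Flow B 48/332 = 14.5%, the guest checkout 69/329 = 21.0% → the guest checkout
Email: Flow B 314/366 = 85.8%, the guest checkout 558/565 = 98.8% → the guest checkout
Overall: Flow B 362/698 = 51.9%, the guest checkout 627/894 = 70.1% → the guest checkout
The guest checkout wins overall and in every traffic group — no reversal.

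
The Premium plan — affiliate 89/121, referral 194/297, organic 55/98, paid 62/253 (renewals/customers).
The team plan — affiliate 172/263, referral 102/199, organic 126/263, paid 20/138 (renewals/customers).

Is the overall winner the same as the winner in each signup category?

Affiliate: the Premium plan 89/121 = 73.6%, the team plan 172/263 = 65.4% → the Premium plan
Referral: the Premium plan 194/297 = 65.3%, the team plan 102/199 = 51.3% → the Premium plan
Organic: the Premium plan 55/98 = 56.1%, the team plan 126/263 = 47.9% → the Premium plan
Paid: the Premium plan 62/253 = 24.5%, the team plan 20/138 = 14.5% → the Premium plan
Overall: the Premium plan 400/769 = 52.0%, the team plan 420/863 = 48.7% → the Premium plan
The Premium plan wins overall and in every signup group — no reversal.

Yes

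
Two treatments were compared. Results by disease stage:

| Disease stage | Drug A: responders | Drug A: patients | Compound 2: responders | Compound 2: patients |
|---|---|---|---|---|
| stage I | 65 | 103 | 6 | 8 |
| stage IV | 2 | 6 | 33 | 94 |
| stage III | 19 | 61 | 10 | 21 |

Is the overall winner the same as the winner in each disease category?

No

Stage I: Drug A 65/103 = 63.1%, Compound 2 6/8 = 75.0% → Compound 2
Stage IV: Drug A 2/6 = 33.3%, Compound 2 33/94 = 35.1% → Compound 2
Stage III: Drug A 19/61 = 31.1%, Compound 2 10/21 = 47.6% → Compound 2
Overall: Drug A 86/170 = 50.6%, Compound 2 49/123 = 39.8% → Drug A
Compound 2 wins each disease group but Drug A wins overall — the comparison reverses. Compound 2's patients skew toward stage IV, which has a lower base rate.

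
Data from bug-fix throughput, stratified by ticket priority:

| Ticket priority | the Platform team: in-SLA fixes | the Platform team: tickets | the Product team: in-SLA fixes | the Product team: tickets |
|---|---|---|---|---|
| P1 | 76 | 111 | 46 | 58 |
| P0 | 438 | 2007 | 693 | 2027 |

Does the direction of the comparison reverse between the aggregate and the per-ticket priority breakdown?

No

P1: the Platform team 76/111 = 68.5%, the Product team 46/58 = 79.3% → the Product team
P0: the Platform team 438/2007 = 21.8%, the Product team 693/2027 = 34.2% → the Product team
Overall: the Platform team 514/2118 = 24.3%, the Product team 739/2085 = 35.4% → the Product team
The Product team wins overall and in every ticket group — no reversal.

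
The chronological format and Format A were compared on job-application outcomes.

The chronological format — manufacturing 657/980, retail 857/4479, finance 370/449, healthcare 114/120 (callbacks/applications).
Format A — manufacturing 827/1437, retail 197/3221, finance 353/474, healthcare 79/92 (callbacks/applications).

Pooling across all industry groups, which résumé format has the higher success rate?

Manufacturing: the chronological format 657/980 = 67.0%, Format A 827/1437 = 57.6% → the chronological format
Retail: the chronological format 857/4479 = 19.1%, Format A 197/3221 = 6.1% → the chronological format
Finance: the chronological format 370/449 = 82.4%, Format A 353/474 = 74.5% → the chronological format
Healthcare: the chronological format 114/120 = 95.0%, Format A 79/92 = 85.9% → the chronological format
Overall: the chronological format 1998/6028 = 33.1%, Format A 1456/5224 = 27.9% → the chronological format

the chronological format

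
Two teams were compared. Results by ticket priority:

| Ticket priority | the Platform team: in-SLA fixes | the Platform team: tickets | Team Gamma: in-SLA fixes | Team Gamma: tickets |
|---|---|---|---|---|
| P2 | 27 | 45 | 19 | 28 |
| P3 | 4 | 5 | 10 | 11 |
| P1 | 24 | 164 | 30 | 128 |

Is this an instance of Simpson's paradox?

No

P2: the Platform team 27/45 = 60.0%, Team Gamma 19/28 = 67.9% → Team Gamma
P3: the Platform team 4/5 = 80.0%, Team Gamma 10/11 = 90.9% → Team Gamma
P1: the Platform team 24/164 = 14.6%, Team Gamma 30/128 = 23.4% → Team Gamma
Overall: the Platform team 55/214 = 25.7%, Team Gamma 59/167 = 35.3% → Team Gamma
Team Gamma wins overall and in every ticket group — no reversal.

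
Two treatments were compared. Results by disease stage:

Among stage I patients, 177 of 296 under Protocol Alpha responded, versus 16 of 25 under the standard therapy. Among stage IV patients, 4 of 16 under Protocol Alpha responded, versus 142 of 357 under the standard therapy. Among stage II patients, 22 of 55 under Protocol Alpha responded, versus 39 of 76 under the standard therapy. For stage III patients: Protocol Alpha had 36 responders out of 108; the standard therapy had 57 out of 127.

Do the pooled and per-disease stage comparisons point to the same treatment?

No

Stage I: Protocol Alpha 177/296 = 59.8%, the standard therapy 16/25 = 64.0% → the standard therapy
Stage IV: Protocol Alpha 4/16 = 25.0%, the standard therapy 142/357 = 39.8% → the standard therapy
Stage II: Protocol Alpha 22/55 = 40.0%, the standard therapy 39/76 = 51.3% → the standard therapy
Stage III: Protocol Alpha 36/108 = 33.3%, the standard therapy 57/127 = 44.9% → the standard therapy
Overall: Protocol Alpha 239/475 = 50.3%, the standard therapy 254/585 = 43.4% → Protocol Alpha
The standard therapy wins each disease group but Protocol Alpha wins overall — the comparison reverses. The standard therapy's patients skew toward stage IV, which has a lower base rate.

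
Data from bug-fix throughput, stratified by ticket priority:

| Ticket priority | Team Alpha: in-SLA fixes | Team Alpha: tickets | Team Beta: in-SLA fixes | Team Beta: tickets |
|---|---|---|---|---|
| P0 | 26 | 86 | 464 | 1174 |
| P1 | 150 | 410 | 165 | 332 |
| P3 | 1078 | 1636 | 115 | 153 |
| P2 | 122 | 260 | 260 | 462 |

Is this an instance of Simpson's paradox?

Yes

P0: Team Alpha 26/86 = 30.2%, Team Beta 464/1174 = 39.5% → Team Beta
P1: Team Alpha 150/410 = 36.6%, Team Beta 165/332 = 49.7% → Team Beta
P3: Team Alpha 1078/1636 = 65.9%, Team Beta 115/153 = 75.2% → Team Beta
P2: Team Alpha 122/260 = 46.9%, Team Beta 260/462 = 56.3% → Team Beta
Overall: Team Alpha 1376/2392 = 57.5%, Team Beta 1004/2121 = 47.3% → Team Alpha
Team Beta wins each ticket group but Team Alpha wins overall — the comparison reverses. Team Beta's tickets skew toward P0, which has a lower base rate.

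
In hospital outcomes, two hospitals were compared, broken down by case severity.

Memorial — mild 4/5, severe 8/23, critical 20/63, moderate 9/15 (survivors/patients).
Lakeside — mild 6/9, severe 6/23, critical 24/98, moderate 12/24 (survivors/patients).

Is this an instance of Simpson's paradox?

Mild: Memorial 4/5 = 80.0%, Lakeside 6/9 = 66.7% → Memorial
Severe: Memorial 8/23 = 34.8%, Lakeside 6/23 = 26.1% → Memorial
Critical: Memorial 20/63 = 31.7%, Lakeside 24/98 = 24.5% → Memorial
Moderate: Memorial 9/15 = 60.0%, Lakeside 12/24 = 50.0% → Memorial
Overall: Memorial 41/106 = 38.7%, Lakeside 48/154 = 31.2% → Memorial
Memorial wins overall and in every case group — no reversal.

No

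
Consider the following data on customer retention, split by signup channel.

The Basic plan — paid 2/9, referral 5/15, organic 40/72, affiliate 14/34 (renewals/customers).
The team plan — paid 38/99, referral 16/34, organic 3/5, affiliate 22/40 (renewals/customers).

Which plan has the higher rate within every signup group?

Paid: the Basic plan 2/9 = 22.2%, the team plan 38/99 = 38.4% → the team plan
Referral: the Basic plan 5/15 = 33.3%, the team plan 16/34 = 47.1% → the team plan
Organic: the Basic plan 40/72 = 55.6%, the team plan 3/5 = 60.0% → the team plan
Affiliate: the Basic plan 14/34 = 41.2%, the team plan 22/40 = 55.0% → the team plan
The team plan has the higher rate in all 4 groups.

the team plan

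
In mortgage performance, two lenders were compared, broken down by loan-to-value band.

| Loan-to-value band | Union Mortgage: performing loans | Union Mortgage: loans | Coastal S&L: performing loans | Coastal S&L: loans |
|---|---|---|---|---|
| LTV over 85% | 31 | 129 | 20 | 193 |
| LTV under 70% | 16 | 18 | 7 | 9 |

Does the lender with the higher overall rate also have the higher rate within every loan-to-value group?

Yes

LTV over 85%: Union Mortgage 31/129 = 24.0%, Coastal S&L 20/193 = 10.4% → Union Mortgage
LTV under 70%: Union Mortgage 16/18 = 88.9%, Coastal S&L 7/9 = 77.8% → Union Mortgage
Overall: Union Mortgage 47/147 = 32.0%, Coastal S&L 27/202 = 13.4% → Union Mortgage
Union Mortgage wins overall and in every loan-to-value group — no reversal.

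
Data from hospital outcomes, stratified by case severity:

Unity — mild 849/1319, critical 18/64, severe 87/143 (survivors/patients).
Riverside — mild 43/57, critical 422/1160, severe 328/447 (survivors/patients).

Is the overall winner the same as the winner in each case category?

Mild: Unity 849/1319 = 64.4%, Riverside 43/57 = 75.4% → Riverside
Critical: Unity 18/64 = 28.1%, Riverside 422/1160 = 36.4% → Riverside
Severe: Unity 87/143 = 60.8%, Riverside 328/447 = 73.4% → Riverside
Overall: Unity 954/1526 = 62.5%, Riverside 793/1664 = 47.7% → Unity
Riverside wins each case group but Unity wins overall — the comparison reverses. Riverside's patients skew toward critical, which has a lower base rate.

No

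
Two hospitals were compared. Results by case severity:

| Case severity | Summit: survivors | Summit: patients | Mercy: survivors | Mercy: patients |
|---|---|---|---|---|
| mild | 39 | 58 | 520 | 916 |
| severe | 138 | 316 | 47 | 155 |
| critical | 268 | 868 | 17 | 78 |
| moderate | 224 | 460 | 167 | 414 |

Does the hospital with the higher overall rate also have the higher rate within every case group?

Mild: Summit 39/58 = 67.2%, Mercy 520/916 = 56.8% → Summit
Severe: Summit 138/316 = 43.7%, Mercy 47/155 = 30.3% → Summit
Critical: Summit 268/868 = 30.9%, Mercy 17/78 = 21.8% → Summit
Moderate: Summit 224/460 = 48.7%, Mercy 167/414 = 40.3% → Summit
Overall: Summit 669/1702 = 39.3%, Mercy 751/1563 = 48.0% → Mercy
Summit wins each case group but Mercy wins overall — the comparison reverses. Summit's patients skew toward critical, which has a lower base rate.

No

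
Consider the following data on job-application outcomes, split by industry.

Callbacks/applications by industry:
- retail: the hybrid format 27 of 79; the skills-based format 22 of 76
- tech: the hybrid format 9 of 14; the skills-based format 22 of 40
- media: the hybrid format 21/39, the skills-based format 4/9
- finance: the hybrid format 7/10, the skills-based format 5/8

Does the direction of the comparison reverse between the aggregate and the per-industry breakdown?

No

Retail: the hybrid format 27/79 = 34.2%, the skills-based format 22/76 = 28.9% → the hybrid format
Tech: the hybrid format 9/14 = 64.3%, the skills-based format 22/40 = 55.0% → the hybrid format
Media: the hybrid format 21/39 = 53.8%, the skills-based format 4/9 = 44.4% → the hybrid format
Finance: the hybrid format 7/10 = 70.0%, the skills-based format 5/8 = 62.5% → the hybrid format
Overall: the hybrid format 64/142 = 45.1%, the skills-based format 53/133 = 39.8% → the hybrid format
The hybrid format wins overall and in every industry group — no reversal.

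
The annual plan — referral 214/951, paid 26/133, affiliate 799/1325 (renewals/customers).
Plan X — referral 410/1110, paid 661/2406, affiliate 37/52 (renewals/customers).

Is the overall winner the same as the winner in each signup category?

Referral: the annual plan 214/951 = 22.5%, Plan X 410/1110 = 36.9% → Plan X
Paid: the annual plan 26/133 = 19.5%, Plan X 661/2406 = 27.5% → Plan X
Affiliate: the annual plan 799/1325 = 60.3%, Plan X 37/52 = 71.2% → Plan X
Overall: the annual plan 1039/2409 = 43.1%, Plan X 1108/3568 = 31.1% → the annual plan
Plan X wins each signup group but the annual plan wins overall — the comparison reverses. Plan X's customers skew toward paid, which has a lower base rate.

No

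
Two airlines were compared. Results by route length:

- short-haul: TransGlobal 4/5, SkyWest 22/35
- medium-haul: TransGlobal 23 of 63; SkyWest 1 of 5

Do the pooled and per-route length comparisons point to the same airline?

Short-haul: TransGlobal 4/5 = 80.0%, SkyWest 22/35 = 62.9% → TransGlobal
Medium-haul: TransGlobal 23/63 = 36.5%, SkyWest 1/5 = 20.0% → TransGlobal
Overall: TransGlobal 27/68 = 39.7%, SkyWest 23/40 = 57.5% → SkyWest
TransGlobal wins each route group but SkyWest wins overall — the comparison reverses. TransGlobal's flights skew toward medium-haul, which has a lower base rate.

No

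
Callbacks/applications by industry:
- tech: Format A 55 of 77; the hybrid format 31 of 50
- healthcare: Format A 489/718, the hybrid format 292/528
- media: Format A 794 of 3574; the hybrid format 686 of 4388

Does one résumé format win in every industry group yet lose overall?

No

Tech: Format A 55/77 = 71.4%, the hybrid format 31/50 = 62.0% → Format A
Healthcare: Format A 489/718 = 68.1%, the hybrid format 292/528 = 55.3% → Format A
Media: Format A 794/3574 = 22.2%, the hybrid format 686/4388 = 15.6% → Format A
Overall: Format A 1338/4369 = 30.6%, the hybrid format 1009/4966 = 20.3% → Format A
Format A wins overall and in every industry group — no reversal.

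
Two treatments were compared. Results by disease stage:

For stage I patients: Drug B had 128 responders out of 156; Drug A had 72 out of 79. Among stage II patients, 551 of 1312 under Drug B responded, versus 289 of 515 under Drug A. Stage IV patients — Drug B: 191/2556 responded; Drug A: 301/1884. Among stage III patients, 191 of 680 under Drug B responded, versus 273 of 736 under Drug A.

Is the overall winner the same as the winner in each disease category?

Stage I: Drug B 128/156 = 82.1%, Drug A 72/79 = 91.1% → Drug A
Stage II: Drug B 551/1312 = 42.0%, Drug A 289/515 = 56.1% → Drug A
Stage IV: Drug B 191/2556 = 7.5%, Drug A 301/1884 = 16.0% → Drug A
Stage III: Drug B 191/680 = 28.1%, Drug A 273/736 = 37.1% → Drug A
Overall: Drug B 1061/4704 = 22.6%, Drug A 935/3214 = 29.1% → Drug A
Drug A wins overall and in every disease group — no reversal.

Yes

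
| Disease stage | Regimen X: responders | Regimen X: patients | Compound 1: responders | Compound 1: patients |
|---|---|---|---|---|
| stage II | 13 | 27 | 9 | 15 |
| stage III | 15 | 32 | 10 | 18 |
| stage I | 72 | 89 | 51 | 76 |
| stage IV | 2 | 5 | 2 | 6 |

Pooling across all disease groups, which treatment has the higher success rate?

Regimen X

Stage II: Regimen X 13/27 = 48.1%, Compound 1 9/15 = 60.0% → Compound 1
Stage III: Regimen X 15/32 = 46.9%, Compound 1 10/18 = 55.6% → Compound 1
Stage I: Regimen X 72/89 = 80.9%, Compound 1 51/76 = 67.1% → Regimen X
Stage IV: Regimen X 2/5 = 40.0%, Compound 1 2/6 = 33.3% → Regimen X
Overall: Regimen X 102/153 = 66.7%, Compound 1 72/115 = 62.6% → Regimen X
(Neither sweeps every disease group, but Regimen X has the higher pooled rate.)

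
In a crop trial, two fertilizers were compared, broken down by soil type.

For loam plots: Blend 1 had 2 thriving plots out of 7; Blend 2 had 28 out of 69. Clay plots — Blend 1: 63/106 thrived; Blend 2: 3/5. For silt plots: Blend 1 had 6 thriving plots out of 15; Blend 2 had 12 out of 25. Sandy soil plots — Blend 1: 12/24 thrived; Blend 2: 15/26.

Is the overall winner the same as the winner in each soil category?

Loam: Blend 1 2/7 = 28.6%, Blend 2 28/69 = 40.6% → Blend 2
Clay: Blend 1 63/106 = 59.4%, Blend 2 3/5 = 60.0% → Blend 2
Silt: Blend 1 6/15 = 40.0%, Blend 2 12/25 = 48.0% → Blend 2
Sandy soil: Blend 1 12/24 = 50.0%, Blend 2 15/26 = 57.7% → Blend 2
Overall: Blend 1 83/152 = 54.6%, Blend 2 58/125 = 46.4% → Blend 1
Blend 2 wins each soil group but Blend 1 wins overall — the comparison reverses. Blend 2's plots skew toward loam, which has a lower base rate.

No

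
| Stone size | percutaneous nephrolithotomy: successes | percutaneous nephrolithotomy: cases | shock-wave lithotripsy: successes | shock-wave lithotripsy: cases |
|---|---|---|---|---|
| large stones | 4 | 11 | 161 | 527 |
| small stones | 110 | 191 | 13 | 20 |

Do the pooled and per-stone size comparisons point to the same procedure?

Large stones: percutaneous nephrolithotomy 4/11 = 36.4%, shock-wave lithotripsy 161/527 = 30.6% → percutaneous nephrolithotomy
Small stones: percutaneous nephrolithotomy 110/191 = 57.6%, shock-wave lithotripsy 13/20 = 65.0% → shock-wave lithotripsy
Overall: percutaneous nephrolithotomy 114/202 = 56.4%, shock-wave lithotripsy 174/547 = 31.8% → percutaneous nephrolithotomy
Neither sweeps: percutaneous nephrolithotomy wins 1 of 2 groups, shock-wave lithotripsy wins 1. Percutaneous nephrolithotomy wins overall but not every group — no Simpson reversal.

No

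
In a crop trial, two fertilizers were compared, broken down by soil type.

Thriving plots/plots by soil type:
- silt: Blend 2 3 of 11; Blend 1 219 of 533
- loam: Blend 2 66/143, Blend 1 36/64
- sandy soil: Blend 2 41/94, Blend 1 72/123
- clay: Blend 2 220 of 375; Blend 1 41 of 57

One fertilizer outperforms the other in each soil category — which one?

Blend 1

Silt: Blend 2 3/11 = 27.3%, Blend 1 219/533 = 41.1% → Blend 1
Loam: Blend 2 66/143 = 46.2%, Blend 1 36/64 = 56.2% → Blend 1
Sandy soil: Blend 2 41/94 = 43.6%, Blend 1 72/123 = 58.5% → Blend 1
Clay: Blend 2 220/375 = 58.7%, Blend 1 41/57 = 71.9% → Blend 1
Blend 1 has the higher rate in all 4 groups.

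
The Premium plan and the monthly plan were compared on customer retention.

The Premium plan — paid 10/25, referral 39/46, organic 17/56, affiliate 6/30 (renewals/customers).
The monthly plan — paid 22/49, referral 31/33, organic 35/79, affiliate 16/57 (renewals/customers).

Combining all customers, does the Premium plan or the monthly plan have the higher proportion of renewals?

Paid: the Premium plan 10/25 = 40.0%, the monthly plan 22/49 = 44.9% → the monthly plan
Referral: the Premium plan 39/46 = 84.8%, the monthly plan 31/33 = 93.9% → the monthly plan
Organic: the Premium plan 17/56 = 30.4%, the monthly plan 35/79 = 44.3% → the monthly plan
Affiliate: the Premium plan 6/30 = 20.0%, the monthly plan 16/57 = 28.1% → the monthly plan
Overall: the Premium plan 72/157 = 45.9%, the monthly plan 104/218 = 47.7% → the monthly plan

the monthly plan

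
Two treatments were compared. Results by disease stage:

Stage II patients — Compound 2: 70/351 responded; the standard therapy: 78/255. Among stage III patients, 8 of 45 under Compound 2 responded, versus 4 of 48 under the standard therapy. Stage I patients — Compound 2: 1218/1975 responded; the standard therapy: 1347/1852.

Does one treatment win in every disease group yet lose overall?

Stage II: Compound 2 70/351 = 19.9%, the standard therapy 78/255 = 30.6% → the standard therapy
Stage III: Compound 2 8/45 = 17.8%, the standard therapy 4/48 = 8.3% → Compound 2
Stage I: Compound 2 1218/1975 = 61.7%, the standard therapy 1347/1852 = 72.7% → the standard therapy
Overall: Compound 2 1296/2371 = 54.7%, the standard therapy 1429/2155 = 66.3% → the standard therapy
Neither sweeps: Compound 2 wins 1 of 3 groups, the standard therapy wins 2. The standard therapy wins overall but not every group — no Simpson reversal.

No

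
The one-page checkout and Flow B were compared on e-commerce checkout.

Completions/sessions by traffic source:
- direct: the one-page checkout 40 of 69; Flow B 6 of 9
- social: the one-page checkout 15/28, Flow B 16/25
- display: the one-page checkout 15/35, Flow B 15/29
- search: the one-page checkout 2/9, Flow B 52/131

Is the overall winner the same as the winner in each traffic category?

Direct: the one-page checkout 40/69 = 58.0%, Flow B 6/9 = 66.7% → Flow B
Social: the one-page checkout 15/28 = 53.6%, Flow B 16/25 = 64.0% → Flow B
Display: the one-page checkout 15/35 = 42.9%, Flow B 15/29 = 51.7% → Flow B
Search: the one-page checkout 2/9 = 22.2%, Flow B 52/131 = 39.7% → Flow B
Overall: the one-page checkout 72/141 = 51.1%, Flow B 89/194 = 45.9% → the one-page checkout
Flow B wins each traffic group but the one-page checkout wins overall — the comparison reverses. Flow B's sessions skew toward search, which has a lower base rate.

No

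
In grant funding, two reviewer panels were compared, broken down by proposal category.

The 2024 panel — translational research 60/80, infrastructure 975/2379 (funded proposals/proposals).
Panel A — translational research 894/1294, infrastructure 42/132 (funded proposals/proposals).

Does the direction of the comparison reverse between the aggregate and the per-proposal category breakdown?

Yes

Translational research: the 2024 panel 60/80 = 75.0%, Panel A 894/1294 = 69.1% → the 2024 panel
Infrastructure: the 2024 panel 975/2379 = 41.0%, Panel A 42/132 = 31.8% → the 2024 panel
Overall: the 2024 panel 1035/2459 = 42.1%, Panel A 936/1426 = 65.6% → Panel A
The 2024 panel wins each proposal group but Panel A wins overall — the comparison reverses. The 2024 panel's proposals skew toward infrastructure, which has a lower base rate.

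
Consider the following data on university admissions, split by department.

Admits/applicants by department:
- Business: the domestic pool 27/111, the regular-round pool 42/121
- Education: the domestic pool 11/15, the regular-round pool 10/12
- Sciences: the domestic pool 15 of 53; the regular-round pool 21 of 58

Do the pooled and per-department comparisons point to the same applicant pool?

Business: the domestic pool 27/111 = 24.3%, the regular-round pool 42/121 = 34.7% → the regular-round pool
Education: the domestic pool 11/15 = 73.3%, the regular-round pool 10/12 = 83.3% → the regular-round pool
Sciences: the domestic pool 15/53 = 28.3%, the regular-round pool 21/58 = 36.2% → the regular-round pool
Overall: the domestic pool 53/179 = 29.6%, the regular-round pool 73/191 = 38.2% → the regular-round pool
The regular-round pool wins overall and in every department group — no reversal.

Yes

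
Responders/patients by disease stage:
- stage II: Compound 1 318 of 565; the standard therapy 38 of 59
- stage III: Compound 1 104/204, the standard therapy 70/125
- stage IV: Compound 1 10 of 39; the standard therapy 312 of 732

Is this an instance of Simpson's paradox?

Yes

Stage II: Compound 1 318/565 = 56.3%, the standard therapy 38/59 = 64.4% → the standard therapy
Stage III: Compound 1 104/204 = 51.0%, the standard therapy 70/125 = 56.0% → the standard therapy
Stage IV: Compound 1 10/39 = 25.6%, the standard therapy 312/732 = 42.6% → the standard therapy
Overall: Compound 1 432/808 = 53.5%, the standard therapy 420/916 = 45.9% → Compound 1
The standard therapy wins each disease group but Compound 1 wins overall — the comparison reverses. The standard therapy's patients skew toward stage IV, which has a lower base rate.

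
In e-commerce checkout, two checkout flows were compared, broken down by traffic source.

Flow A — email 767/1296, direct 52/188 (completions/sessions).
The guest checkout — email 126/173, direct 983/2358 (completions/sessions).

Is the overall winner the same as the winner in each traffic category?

No

Email: Flow A 767/1296 = 59.2%, the guest checkout 126/173 = 72.8% → the guest checkout
Direct: Flow A 52/188 = 27.7%, the guest checkout 983/2358 = 41.7% → the guest checkout
Overall: Flow A 819/1484 = 55.2%, the guest checkout 1109/2531 = 43.8% → Flow A
The guest checkout wins each traffic group but Flow A wins overall — the comparison reverses. The guest checkout's sessions skew toward direct, which has a lower base rate.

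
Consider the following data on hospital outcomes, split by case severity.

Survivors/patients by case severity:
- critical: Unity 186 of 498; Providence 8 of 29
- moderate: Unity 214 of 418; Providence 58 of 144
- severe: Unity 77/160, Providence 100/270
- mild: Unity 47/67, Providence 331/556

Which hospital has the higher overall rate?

Critical: Unity 186/498 = 37.3%, Providence 8/29 = 27.6% → Unity
Moderate: Unity 214/418 = 51.2%, Providence 58/144 = 40.3% → Unity
Severe: Unity 77/160 = 48.1%, Providence 100/270 = 37.0% → Unity
Mild: Unity 47/67 = 70.1%, Providence 331/556 = 59.5% → Unity
Overall: Unity 524/1143 = 45.8%, Providence 497/999 = 49.7% → Providence
(Unity wins every case group but Providence wins overall — Unity's patients skew toward the low-rate critical group.)

Providence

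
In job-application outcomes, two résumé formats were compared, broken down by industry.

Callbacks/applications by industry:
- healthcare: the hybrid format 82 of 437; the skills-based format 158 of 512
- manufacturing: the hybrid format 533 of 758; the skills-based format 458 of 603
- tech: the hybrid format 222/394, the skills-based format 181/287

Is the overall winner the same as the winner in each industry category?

Healthcare: the hybrid format 82/437 = 18.8%, the skills-based format 158/512 = 30.9% → the skills-based format
Manufacturing: the hybrid format 533/758 = 70.3%, the skills-based format 458/603 = 76.0% → the skills-based format
Tech: the hybrid format 222/394 = 56.3%, the skills-based format 181/287 = 63.1% → the skills-based format
Overall: the hybrid format 837/1589 = 52.7%, the skills-based format 797/1402 = 56.8% → the skills-based format
The skills-based format wins overall and in every industry group — no reversal.

Yes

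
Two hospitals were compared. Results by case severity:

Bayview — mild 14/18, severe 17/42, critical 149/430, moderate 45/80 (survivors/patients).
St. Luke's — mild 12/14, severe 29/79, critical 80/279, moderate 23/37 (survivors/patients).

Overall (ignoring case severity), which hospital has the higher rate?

Mild: Bayview 14/18 = 77.8%, St. Luke's 12/14 = 85.7% → St. Luke's
Severe: Bayview 17/42 = 40.5%, St. Luke's 29/79 = 36.7% → Bayview
Critical: Bayview 149/430 = 34.7%, St. Luke's 80/279 = 28.7% → Bayview
Moderate: Bayview 45/80 = 56.2%, St. Luke's 23/37 = 62.2% → St. Luke's
Overall: Bayview 225/570 = 39.5%, St. Luke's 144/409 = 35.2% → Bayview
(Neither sweeps every case group, but Bayview has the higher pooled rate.)

Bayview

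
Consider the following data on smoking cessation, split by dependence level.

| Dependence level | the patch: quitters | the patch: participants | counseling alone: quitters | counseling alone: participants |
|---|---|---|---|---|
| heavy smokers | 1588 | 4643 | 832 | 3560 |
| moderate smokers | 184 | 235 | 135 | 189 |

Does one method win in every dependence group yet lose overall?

Heavy smokers: the patch 1588/4643 = 34.2%, counseling alone 832/3560 = 23.4% → the patch
Moderate smokers: the patch 184/235 = 78.3%, counseling alone 135/189 = 71.4% → the patch
Overall: the patch 1772/4878 = 36.3%, counseling alone 967/3749 = 25.8% → the patch
The patch wins overall and in every dependence group — no reversal.

No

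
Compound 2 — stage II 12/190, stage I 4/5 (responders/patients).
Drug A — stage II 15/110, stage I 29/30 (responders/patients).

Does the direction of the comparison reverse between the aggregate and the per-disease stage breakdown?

No

Stage II: Compound 2 12/190 = 6.3%, Drug A 15/110 = 13.6% → Drug A
Stage I: Compound 2 4/5 = 80.0%, Drug A 29/30 = 96.7% → Drug A
Overall: Compound 2 16/195 = 8.2%, Drug A 44/140 = 31.4% → Drug A
Drug A wins overall and in every disease group — no reversal.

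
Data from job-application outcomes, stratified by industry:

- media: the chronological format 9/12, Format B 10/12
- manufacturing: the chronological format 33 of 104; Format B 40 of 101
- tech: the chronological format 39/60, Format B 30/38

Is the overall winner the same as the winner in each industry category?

Yes

Media: the chronological format 9/12 = 75.0%, Format B 10/12 = 83.3% → Format B
Manufacturing: the chronological format 33/104 = 31.7%, Format B 40/101 = 39.6% → Format B
Tech: the chronological format 39/60 = 65.0%, Format B 30/38 = 78.9% → Format B
Overall: the chronological format 81/176 = 46.0%, Format B 80/151 = 53.0% → Format B
Format B wins overall and in every industry group — no reversal.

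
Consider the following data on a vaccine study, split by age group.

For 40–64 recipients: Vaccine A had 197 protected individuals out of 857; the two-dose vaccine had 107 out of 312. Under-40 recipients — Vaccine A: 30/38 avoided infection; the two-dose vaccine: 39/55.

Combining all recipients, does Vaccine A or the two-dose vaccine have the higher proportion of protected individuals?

40–64: Vaccine A 197/857 = 23.0%, the two-dose vaccine 107/312 = 34.3% → the two-dose vaccine
Under-40: Vaccine A 30/38 = 78.9%, the two-dose vaccine 39/55 = 70.9% → Vaccine A
Overall: Vaccine A 227/895 = 25.4%, the two-dose vaccine 146/367 = 39.8% → the two-dose vaccine
(Neither sweeps every age group, but the two-dose vaccine has the higher pooled rate.)

the two-dose vaccine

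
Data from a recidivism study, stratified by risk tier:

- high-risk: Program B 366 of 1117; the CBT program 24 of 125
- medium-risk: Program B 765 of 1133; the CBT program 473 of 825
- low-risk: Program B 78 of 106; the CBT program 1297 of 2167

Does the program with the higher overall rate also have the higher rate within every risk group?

High-risk: Program B 366/1117 = 32.8%, the CBT program 24/125 = 19.2% → Program B
Medium-risk: Program B 765/1133 = 67.5%, the CBT program 473/825 = 57.3% → Program B
Low-risk: Program B 78/106 = 73.6%, the CBT program 1297/2167 = 59.9% → Program B
Overall: Program B 1209/2356 = 51.3%, the CBT program 1794/3117 = 57.6% → the CBT program
Program B wins each risk group but the CBT program wins overall — the comparison reverses. Program B's participants skew toward high-risk, which has a lower base rate.

No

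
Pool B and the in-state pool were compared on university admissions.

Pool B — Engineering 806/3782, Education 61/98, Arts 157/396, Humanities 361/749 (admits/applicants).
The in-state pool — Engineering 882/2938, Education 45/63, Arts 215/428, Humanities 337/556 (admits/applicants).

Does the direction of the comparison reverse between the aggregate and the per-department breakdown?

Engineering: Pool B 806/3782 = 21.3%, the in-state pool 882/2938 = 30.0% → the in-state pool
Education: Pool B 61/98 = 62.2%, the in-state pool 45/63 = 71.4% → the in-state pool
Arts: Pool B 157/396 = 39.6%, the in-state pool 215/428 = 50.2% → the in-state pool
Humanities: Pool B 361/749 = 48.2%, the in-state pool 337/556 = 60.6% → the in-state pool
Overall: Pool B 1385/5025 = 27.6%, the in-state pool 1479/3985 = 37.1% → the in-state pool
The in-state pool wins overall and in every department group — no reversal.

No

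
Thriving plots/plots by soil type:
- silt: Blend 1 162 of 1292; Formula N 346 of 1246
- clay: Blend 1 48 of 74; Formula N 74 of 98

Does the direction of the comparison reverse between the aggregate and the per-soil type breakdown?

No

Silt: Blend 1 162/1292 = 12.5%, Formula N 346/1246 = 27.8% → Formula N
Clay: Blend 1 48/74 = 64.9%, Formula N 74/98 = 75.5% → Formula N
Overall: Blend 1 210/1366 = 15.4%, Formula N 420/1344 = 31.2% → Formula N
Formula N wins overall and in every soil group — no reversal.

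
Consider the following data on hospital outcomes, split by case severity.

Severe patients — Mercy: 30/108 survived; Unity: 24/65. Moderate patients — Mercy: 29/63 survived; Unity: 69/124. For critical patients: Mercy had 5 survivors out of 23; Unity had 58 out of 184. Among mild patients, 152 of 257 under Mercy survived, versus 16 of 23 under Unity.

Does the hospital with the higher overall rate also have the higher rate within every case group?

No

Severe: Mercy 30/108 = 27.8%, Unity 24/65 = 36.9% → Unity
Moderate: Mercy 29/63 = 46.0%, Unity 69/124 = 55.6% → Unity
Critical: Mercy 5/23 = 21.7%, Unity 58/184 = 31.5% → Unity
Mild: Mercy 152/257 = 59.1%, Unity 16/23 = 69.6% → Unity
Overall: Mercy 216/451 = 47.9%, Unity 167/396 = 42.2% → Mercy
Unity wins each case group but Mercy wins overall — the comparison reverses. Unity's patients skew toward critical, which has a lower base rate.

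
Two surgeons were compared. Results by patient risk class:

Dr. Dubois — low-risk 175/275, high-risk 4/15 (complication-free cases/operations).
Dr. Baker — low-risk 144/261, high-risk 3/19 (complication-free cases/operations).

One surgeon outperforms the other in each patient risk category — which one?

Low-risk: Dr. Dubois 175/275 = 63.6%, Dr. Baker 144/261 = 55.2% → Dr. Dubois
High-risk: Dr. Dubois 4/15 = 26.7%, Dr. Baker 3/19 = 15.8% → Dr. Dubois
Dr. Dubois has the higher rate in both groups.

Dr. Dubois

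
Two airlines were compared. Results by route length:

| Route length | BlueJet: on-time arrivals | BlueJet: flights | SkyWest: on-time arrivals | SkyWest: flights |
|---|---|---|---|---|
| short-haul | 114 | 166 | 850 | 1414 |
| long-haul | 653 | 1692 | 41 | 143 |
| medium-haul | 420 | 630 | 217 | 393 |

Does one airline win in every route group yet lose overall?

Short-haul: BlueJet 114/166 = 68.7%, SkyWest 850/1414 = 60.1% → BlueJet
Long-haul: BlueJet 653/1692 = 38.6%, SkyWest 41/143 = 28.7% → BlueJet
Medium-haul: BlueJet 420/630 = 66.7%, SkyWest 217/393 = 55.2% → BlueJet
Overall: BlueJet 1187/2488 = 47.7%, SkyWest 1108/1950 = 56.8% → SkyWest
BlueJet wins each route group but SkyWest wins overall — the comparison reverses. BlueJet's flights skew toward long-haul, which has a lower base rate.

Yes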